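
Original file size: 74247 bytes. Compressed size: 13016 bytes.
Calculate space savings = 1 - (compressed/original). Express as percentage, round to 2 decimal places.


ratio = compressed/original = 13016/74247 = 0.175307
savings = 1 - ratio = 1 - 0.175307 = 0.824693
as a percentage: 0.824693 * 100 = 82.47%

Space savings = 1 - 13016/74247 = 82.47%


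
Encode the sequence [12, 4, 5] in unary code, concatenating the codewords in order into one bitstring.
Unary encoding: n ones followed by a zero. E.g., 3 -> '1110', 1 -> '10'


Encode each number as n ones followed by a terminating 0:
  12 -> 1111111111110 (13 bits)
  4 -> 11110 (5 bits)
  5 -> 111110 (6 bits)
Total length = 13 + 5 + 6 = 24 bits.

Unary([12, 4, 5]) = 111111111111011110111110 (24 bits)


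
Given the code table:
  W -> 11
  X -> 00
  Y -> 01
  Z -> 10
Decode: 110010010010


Decoding:
11 -> W
00 -> X
10 -> Z
01 -> Y
00 -> X
10 -> Z


Result: WXZYXZ


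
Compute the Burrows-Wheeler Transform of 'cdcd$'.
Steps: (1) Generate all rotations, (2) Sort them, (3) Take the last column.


Rotations (sorted):
  0: $cdcd -> last char: d
  1: cd$cd -> last char: d
  2: cdcd$ -> last char: $
  3: d$cdc -> last char: c
  4: dcd$c -> last char: c


BWT = dd$cc


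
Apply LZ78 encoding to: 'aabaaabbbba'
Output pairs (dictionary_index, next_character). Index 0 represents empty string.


LZ78 encoding steps:
Dictionary: {0: ''}
Step 1: w='' (idx 0), next='a' -> output (0, 'a'), add 'a' as idx 1
Step 2: w='a' (idx 1), next='b' -> output (1, 'b'), add 'ab' as idx 2
Step 3: w='a' (idx 1), next='a' -> output (1, 'a'), add 'aa' as idx 3
Step 4: w='ab' (idx 2), next='b' -> output (2, 'b'), add 'abb' as idx 4
Step 5: w='' (idx 0), next='b' -> output (0, 'b'), add 'b' as idx 5
Step 6: w='b' (idx 5), next='a' -> output (5, 'a'), add 'ba' as idx 6


Encoded: [(0, 'a'), (1, 'b'), (1, 'a'), (2, 'b'), (0, 'b'), (5, 'a')]


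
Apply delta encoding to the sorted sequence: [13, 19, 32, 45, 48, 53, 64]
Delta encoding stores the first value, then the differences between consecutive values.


First value: 13
Deltas:
  19 - 13 = 6
  32 - 19 = 13
  45 - 32 = 13
  48 - 45 = 3
  53 - 48 = 5
  64 - 53 = 11


Delta encoded: [13, 6, 13, 13, 3, 5, 11]


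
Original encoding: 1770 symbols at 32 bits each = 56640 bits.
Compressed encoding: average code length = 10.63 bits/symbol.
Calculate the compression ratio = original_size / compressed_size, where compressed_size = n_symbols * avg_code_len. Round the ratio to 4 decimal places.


original_size = n_symbols * orig_bits = 1770 * 32 = 56640 bits
compressed_size = n_symbols * avg_code_len = 1770 * 10.63 = 18815.1 bits
ratio = original_size / compressed_size = 56640 / 18815.1 = 3.0103

Compression ratio = 3.0103


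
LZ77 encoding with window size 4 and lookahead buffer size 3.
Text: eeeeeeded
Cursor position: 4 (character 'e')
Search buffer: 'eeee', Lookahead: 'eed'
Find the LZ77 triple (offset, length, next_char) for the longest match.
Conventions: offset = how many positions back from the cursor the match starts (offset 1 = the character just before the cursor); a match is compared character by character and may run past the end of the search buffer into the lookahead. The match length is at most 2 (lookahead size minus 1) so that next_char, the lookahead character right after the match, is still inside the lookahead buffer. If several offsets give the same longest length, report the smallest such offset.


Try each offset into the search buffer:
  offset=1 (pos 3, char 'e'): match length 2
  offset=2 (pos 2, char 'e'): match length 2
  offset=3 (pos 1, char 'e'): match length 2
  offset=4 (pos 0, char 'e'): match length 2
Longest match has length 2, found at offsets 1, 2, 3, 4; take the smallest, offset 1.
next_char = character at position 4 + 2 = 6 -> 'd'

Best match: offset=1, length=2 (matching 'ee' starting at position 3)
LZ77 triple: (1, 2, 'd')


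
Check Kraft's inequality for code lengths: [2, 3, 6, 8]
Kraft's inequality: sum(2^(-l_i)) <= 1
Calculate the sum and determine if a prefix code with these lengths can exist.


Sum = 2^(-2) + 2^(-3) + 2^(-6) + 2^(-8)
    = 0.25 + 0.125 + 0.015625 + 0.00390625
    = 101/256 = 0.39453125
Since 0.39453125 <= 1, Kraft's inequality IS satisfied.
A prefix code with these lengths CAN exist.

Kraft sum = 0.39453125. Satisfied.


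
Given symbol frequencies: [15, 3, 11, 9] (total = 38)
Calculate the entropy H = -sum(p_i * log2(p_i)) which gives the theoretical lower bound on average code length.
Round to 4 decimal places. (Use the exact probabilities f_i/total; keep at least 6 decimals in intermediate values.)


Per-symbol terms -p_i * log2(p_i) with p_i = f_i/38:
  p = 15/38 = 0.394737: log2(p) = -1.341037, -p*log2(p) = 0.529357
  p = 3/38 = 0.078947: log2(p) = -3.662965, -p*log2(p) = 0.289181
  p = 11/38 = 0.289474: log2(p) = -1.788496, -p*log2(p) = 0.517722
  p = 9/38 = 0.236842: log2(p) = -2.078003, -p*log2(p) = 0.492158
H = 0.529357 + 0.289181 + 0.517722 + 0.492158 = 1.828418

H = 1.8284 bits/symbol


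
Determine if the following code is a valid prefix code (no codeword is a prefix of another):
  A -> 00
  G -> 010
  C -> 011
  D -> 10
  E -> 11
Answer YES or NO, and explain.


Checking each pair (does one codeword prefix another?):
  A='00' vs G='010': no prefix
  A='00' vs C='011': no prefix
  A='00' vs D='10': no prefix
  A='00' vs E='11': no prefix
  G='010' vs A='00': no prefix
  G='010' vs C='011': no prefix
  G='010' vs D='10': no prefix
  G='010' vs E='11': no prefix
  C='011' vs A='00': no prefix
  C='011' vs G='010': no prefix
  C='011' vs D='10': no prefix
  C='011' vs E='11': no prefix
  D='10' vs A='00': no prefix
  D='10' vs G='010': no prefix
  D='10' vs C='011': no prefix
  D='10' vs E='11': no prefix
  E='11' vs A='00': no prefix
  E='11' vs G='010': no prefix
  E='11' vs C='011': no prefix
  E='11' vs D='10': no prefix
No violation found over all pairs.

YES -- this is a valid prefix code. No codeword is a prefix of any other codeword.


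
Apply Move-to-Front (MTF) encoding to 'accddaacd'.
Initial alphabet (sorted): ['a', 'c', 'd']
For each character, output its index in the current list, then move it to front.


MTF encoding:
'a': index 0 in ['a', 'c', 'd'] -> ['a', 'c', 'd']
'c': index 1 in ['a', 'c', 'd'] -> ['c', 'a', 'd']
'c': index 0 in ['c', 'a', 'd'] -> ['c', 'a', 'd']
'd': index 2 in ['c', 'a', 'd'] -> ['d', 'c', 'a']
'd': index 0 in ['d', 'c', 'a'] -> ['d', 'c', 'a']
'a': index 2 in ['d', 'c', 'a'] -> ['a', 'd', 'c']
'a': index 0 in ['a', 'd', 'c'] -> ['a', 'd', 'c']
'c': index 2 in ['a', 'd', 'c'] -> ['c', 'a', 'd']
'd': index 2 in ['c', 'a', 'd'] -> ['d', 'c', 'a']


Output: [0, 1, 0, 2, 0, 2, 0, 2, 2]


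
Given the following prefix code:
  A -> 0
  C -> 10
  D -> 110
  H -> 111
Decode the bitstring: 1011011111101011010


Decoding step by step:
Bits 10 -> C
Bits 110 -> D
Bits 111 -> H
Bits 111 -> H
Bits 0 -> A
Bits 10 -> C
Bits 110 -> D
Bits 10 -> C


Decoded message: CDHHACDC


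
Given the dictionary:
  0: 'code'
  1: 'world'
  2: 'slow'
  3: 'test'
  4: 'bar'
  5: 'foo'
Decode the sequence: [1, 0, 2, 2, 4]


Look up each index in the dictionary:
  1 -> 'world'
  0 -> 'code'
  2 -> 'slow'
  2 -> 'slow'
  4 -> 'bar'

Decoded: "world code slow slow bar"


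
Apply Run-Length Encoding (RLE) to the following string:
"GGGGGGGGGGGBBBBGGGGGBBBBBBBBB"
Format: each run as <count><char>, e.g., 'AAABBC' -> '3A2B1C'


Scanning runs left to right:
  i=0: run of 'G' x 11 -> '11G'
  i=11: run of 'B' x 4 -> '4B'
  i=15: run of 'G' x 5 -> '5G'
  i=20: run of 'B' x 9 -> '9B'

RLE = 11G4B5G9B


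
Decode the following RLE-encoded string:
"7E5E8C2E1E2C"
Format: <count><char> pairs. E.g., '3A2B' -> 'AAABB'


Expanding each <count><char> pair:
  7E -> 'EEEEEEE'
  5E -> 'EEEEE'
  8C -> 'CCCCCCCC'
  2E -> 'EE'
  1E -> 'E'
  2C -> 'CC'

Decoded = EEEEEEEEEEEECCCCCCCCEEECC


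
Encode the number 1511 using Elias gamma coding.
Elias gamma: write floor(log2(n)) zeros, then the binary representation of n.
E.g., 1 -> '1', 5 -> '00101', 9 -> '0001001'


num_bits = floor(log2(1511)) + 1 = 11
leading_zeros = num_bits - 1 = 10
binary(1511) = 10111100111

Elias gamma(1511) = '0000000000' + '10111100111' = 000000000010111100111 (21 bits)


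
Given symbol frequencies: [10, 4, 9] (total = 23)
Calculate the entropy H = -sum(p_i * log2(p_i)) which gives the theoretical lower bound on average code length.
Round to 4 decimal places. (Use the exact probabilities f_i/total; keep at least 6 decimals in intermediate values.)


Per-symbol terms -p_i * log2(p_i) with p_i = f_i/23:
  p = 10/23 = 0.434783: log2(p) = -1.201634, -p*log2(p) = 0.522450
  p = 4/23 = 0.173913: log2(p) = -2.523562, -p*log2(p) = 0.438880
  p = 9/23 = 0.391304: log2(p) = -1.353637, -p*log2(p) = 0.529684
H = 0.522450 + 0.438880 + 0.529684 = 1.491014

H = 1.491 bits/symbol


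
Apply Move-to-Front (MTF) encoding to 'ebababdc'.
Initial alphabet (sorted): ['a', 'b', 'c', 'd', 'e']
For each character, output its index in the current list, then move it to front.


MTF encoding:
'e': index 4 in ['a', 'b', 'c', 'd', 'e'] -> ['e', 'a', 'b', 'c', 'd']
'b': index 2 in ['e', 'a', 'b', 'c', 'd'] -> ['b', 'e', 'a', 'c', 'd']
'a': index 2 in ['b', 'e', 'a', 'c', 'd'] -> ['a', 'b', 'e', 'c', 'd']
'b': index 1 in ['a', 'b', 'e', 'c', 'd'] -> ['b', 'a', 'e', 'c', 'd']
'a': index 1 in ['b', 'a', 'e', 'c', 'd'] -> ['a', 'b', 'e', 'c', 'd']
'b': index 1 in ['a', 'b', 'e', 'c', 'd'] -> ['b', 'a', 'e', 'c', 'd']
'd': index 4 in ['b', 'a', 'e', 'c', 'd'] -> ['d', 'b', 'a', 'e', 'c']
'c': index 4 in ['d', 'b', 'a', 'e', 'c'] -> ['c', 'd', 'b', 'a', 'e']


Output: [4, 2, 2, 1, 1, 1, 4, 4]


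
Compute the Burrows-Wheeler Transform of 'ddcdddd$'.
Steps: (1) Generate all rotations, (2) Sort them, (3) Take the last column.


Rotations (sorted):
  0: $ddcdddd -> last char: d
  1: cdddd$dd -> last char: d
  2: d$ddcddd -> last char: d
  3: dcdddd$d -> last char: d
  4: dd$ddcdd -> last char: d
  5: ddcdddd$ -> last char: $
  6: ddd$ddcd -> last char: d
  7: dddd$ddc -> last char: c


BWT = ddddd$dc


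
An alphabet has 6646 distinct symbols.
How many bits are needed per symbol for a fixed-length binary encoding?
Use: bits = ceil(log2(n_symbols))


log2(6646) = 12.6983
Bracket: 2^12 = 4096 < 6646 <= 2^13 = 8192
So ceil(log2(6646)) = 13

bits = ceil(log2(6646)) = ceil(12.6983) = 13 bits


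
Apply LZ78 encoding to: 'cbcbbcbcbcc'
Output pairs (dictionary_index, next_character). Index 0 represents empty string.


LZ78 encoding steps:
Dictionary: {0: ''}
Step 1: w='' (idx 0), next='c' -> output (0, 'c'), add 'c' as idx 1
Step 2: w='' (idx 0), next='b' -> output (0, 'b'), add 'b' as idx 2
Step 3: w='c' (idx 1), next='b' -> output (1, 'b'), add 'cb' as idx 3
Step 4: w='b' (idx 2), next='c' -> output (2, 'c'), add 'bc' as idx 4
Step 5: w='bc' (idx 4), next='b' -> output (4, 'b'), add 'bcb' as idx 5
Step 6: w='c' (idx 1), next='c' -> output (1, 'c'), add 'cc' as idx 6


Encoded: [(0, 'c'), (0, 'b'), (1, 'b'), (2, 'c'), (4, 'b'), (1, 'c')]


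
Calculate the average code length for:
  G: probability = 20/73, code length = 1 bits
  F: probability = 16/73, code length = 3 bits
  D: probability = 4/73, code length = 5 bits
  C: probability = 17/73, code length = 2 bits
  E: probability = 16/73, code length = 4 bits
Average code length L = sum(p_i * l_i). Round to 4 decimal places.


Weighted contributions p_i * l_i:
  G: (20/73) * 1 = 20/73
  F: (16/73) * 3 = 48/73
  D: (4/73) * 5 = 20/73
  C: (17/73) * 2 = 34/73
  E: (16/73) * 4 = 64/73
Sum = (20 + 48 + 20 + 34 + 64)/73 = 186/73

L = 186/73 = 2.5479 bits/symbol


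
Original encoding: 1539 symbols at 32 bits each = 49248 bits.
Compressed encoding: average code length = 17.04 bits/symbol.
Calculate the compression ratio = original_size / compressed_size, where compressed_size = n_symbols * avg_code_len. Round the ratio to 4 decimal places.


original_size = n_symbols * orig_bits = 1539 * 32 = 49248 bits
compressed_size = n_symbols * avg_code_len = 1539 * 17.04 = 26224.56 bits
ratio = original_size / compressed_size = 49248 / 26224.56 = 1.8779

Compression ratio = 1.8779


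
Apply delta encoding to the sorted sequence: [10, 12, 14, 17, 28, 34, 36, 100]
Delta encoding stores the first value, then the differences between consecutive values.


First value: 10
Deltas:
  12 - 10 = 2
  14 - 12 = 2
  17 - 14 = 3
  28 - 17 = 11
  34 - 28 = 6
  36 - 34 = 2
  100 - 36 = 64


Delta encoded: [10, 2, 2, 3, 11, 6, 2, 64]


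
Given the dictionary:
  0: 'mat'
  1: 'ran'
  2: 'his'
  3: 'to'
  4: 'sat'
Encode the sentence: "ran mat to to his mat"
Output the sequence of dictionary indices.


Look up each word in the dictionary:
  'ran' -> 1
  'mat' -> 0
  'to' -> 3
  'to' -> 3
  'his' -> 2
  'mat' -> 0

Encoded: [1, 0, 3, 3, 2, 0]


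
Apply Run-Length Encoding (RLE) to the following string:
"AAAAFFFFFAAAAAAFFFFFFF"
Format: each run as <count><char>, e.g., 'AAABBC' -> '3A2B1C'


Scanning runs left to right:
  i=0: run of 'A' x 4 -> '4A'
  i=4: run of 'F' x 5 -> '5F'
  i=9: run of 'A' x 6 -> '6A'
  i=15: run of 'F' x 7 -> '7F'

RLE = 4A5F6A7F


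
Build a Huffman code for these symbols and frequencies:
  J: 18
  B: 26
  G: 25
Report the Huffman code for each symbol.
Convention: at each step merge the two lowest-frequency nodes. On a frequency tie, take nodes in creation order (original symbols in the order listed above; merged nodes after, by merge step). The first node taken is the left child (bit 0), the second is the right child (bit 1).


Huffman tree construction:
Step 1: Merge J(18) + G(25) = 43
Step 2: Merge B(26) + (J+G)(43) = 69
Read each symbol's code off the tree from the root (left child = 0, right child = 1).

Codes:
  J: 10 (length 2)
  B: 0 (length 1)
  G: 11 (length 2)
Average code length: 112/69 = 1.6232 bits/symbol


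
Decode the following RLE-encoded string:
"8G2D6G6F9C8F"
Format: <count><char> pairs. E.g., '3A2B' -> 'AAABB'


Expanding each <count><char> pair:
  8G -> 'GGGGGGGG'
  2D -> 'DD'
  6G -> 'GGGGGG'
  6F -> 'FFFFFF'
  9C -> 'CCCCCCCCC'
  8F -> 'FFFFFFFF'

Decoded = GGGGGGGGDDGGGGGGFFFFFFCCCCCCCCCFFFFFFFF


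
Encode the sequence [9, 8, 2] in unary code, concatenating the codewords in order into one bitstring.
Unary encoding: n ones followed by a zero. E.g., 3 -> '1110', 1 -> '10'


Encode each number as n ones followed by a terminating 0:
  9 -> 1111111110 (10 bits)
  8 -> 111111110 (9 bits)
  2 -> 110 (3 bits)
Total length = 10 + 9 + 3 = 22 bits.

Unary([9, 8, 2]) = 1111111110111111110110 (22 bits)


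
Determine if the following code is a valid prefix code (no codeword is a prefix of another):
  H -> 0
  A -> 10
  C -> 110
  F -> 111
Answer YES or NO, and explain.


Checking each pair (does one codeword prefix another?):
  H='0' vs A='10': no prefix
  H='0' vs C='110': no prefix
  H='0' vs F='111': no prefix
  A='10' vs H='0': no prefix
  A='10' vs C='110': no prefix
  A='10' vs F='111': no prefix
  C='110' vs H='0': no prefix
  C='110' vs A='10': no prefix
  C='110' vs F='111': no prefix
  F='111' vs H='0': no prefix
  F='111' vs A='10': no prefix
  F='111' vs C='110': no prefix
No violation found over all pairs.

YES -- this is a valid prefix code. No codeword is a prefix of any other codeword.


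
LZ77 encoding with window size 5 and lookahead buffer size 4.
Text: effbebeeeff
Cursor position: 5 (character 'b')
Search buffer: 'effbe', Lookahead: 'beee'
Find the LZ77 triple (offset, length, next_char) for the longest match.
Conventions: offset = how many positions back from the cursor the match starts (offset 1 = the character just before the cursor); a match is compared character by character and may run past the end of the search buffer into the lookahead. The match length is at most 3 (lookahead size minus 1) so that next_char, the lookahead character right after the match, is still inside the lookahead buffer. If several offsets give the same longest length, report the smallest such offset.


Try each offset into the search buffer:
  offset=1 (pos 4, char 'e'): match length 0
  offset=2 (pos 3, char 'b'): match length 2
  offset=3 (pos 2, char 'f'): match length 0
  offset=4 (pos 1, char 'f'): match length 0
  offset=5 (pos 0, char 'e'): match length 0
Longest match has length 2 at offset 2.
next_char = character at position 5 + 2 = 7 -> 'e'

Best match: offset=2, length=2 (matching 'be' starting at position 3)
LZ77 triple: (2, 2, 'e')


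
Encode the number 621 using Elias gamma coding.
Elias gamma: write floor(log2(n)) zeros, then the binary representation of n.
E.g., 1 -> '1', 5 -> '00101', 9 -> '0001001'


num_bits = floor(log2(621)) + 1 = 10
leading_zeros = num_bits - 1 = 9
binary(621) = 1001101101

Elias gamma(621) = '000000000' + '1001101101' = 0000000001001101101 (19 bits)


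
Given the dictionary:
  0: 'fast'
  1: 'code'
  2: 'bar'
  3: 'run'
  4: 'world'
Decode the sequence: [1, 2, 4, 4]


Look up each index in the dictionary:
  1 -> 'code'
  2 -> 'bar'
  4 -> 'world'
  4 -> 'world'

Decoded: "code bar world world"


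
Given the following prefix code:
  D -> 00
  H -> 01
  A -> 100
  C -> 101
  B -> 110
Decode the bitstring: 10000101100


Decoding step by step:
Bits 100 -> A
Bits 00 -> D
Bits 101 -> C
Bits 100 -> A


Decoded message: ADCA


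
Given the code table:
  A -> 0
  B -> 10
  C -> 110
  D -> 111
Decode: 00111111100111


Decoding:
0 -> A
0 -> A
111 -> D
111 -> D
10 -> B
0 -> A
111 -> D


Result: AADDBAD


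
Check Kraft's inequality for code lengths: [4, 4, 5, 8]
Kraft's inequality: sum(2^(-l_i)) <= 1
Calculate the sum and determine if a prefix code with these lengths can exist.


Sum = 2^(-4) + 2^(-4) + 2^(-5) + 2^(-8)
    = 0.0625 + 0.0625 + 0.03125 + 0.00390625
    = 41/256 = 0.16015625
Since 0.16015625 <= 1, Kraft's inequality IS satisfied.
A prefix code with these lengths CAN exist.

Kraft sum = 0.16015625. Satisfied.


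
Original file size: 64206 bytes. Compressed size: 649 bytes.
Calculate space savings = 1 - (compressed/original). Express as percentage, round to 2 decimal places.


ratio = compressed/original = 649/64206 = 0.010108
savings = 1 - ratio = 1 - 0.010108 = 0.989892
as a percentage: 0.989892 * 100 = 98.99%

Space savings = 1 - 649/64206 = 98.99%


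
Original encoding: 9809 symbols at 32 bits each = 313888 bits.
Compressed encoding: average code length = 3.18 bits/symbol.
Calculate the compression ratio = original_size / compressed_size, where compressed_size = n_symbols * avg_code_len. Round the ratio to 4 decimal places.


original_size = n_symbols * orig_bits = 9809 * 32 = 313888 bits
compressed_size = n_symbols * avg_code_len = 9809 * 3.18 = 31192.62 bits
ratio = original_size / compressed_size = 313888 / 31192.62 = 10.0629

Compression ratio = 10.0629


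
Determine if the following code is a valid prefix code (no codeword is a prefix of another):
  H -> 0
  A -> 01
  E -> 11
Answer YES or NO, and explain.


Checking each pair (does one codeword prefix another?):
  H='0' vs A='01': prefix -- VIOLATION

NO -- this is NOT a valid prefix code. H (0) is a prefix of A (01).


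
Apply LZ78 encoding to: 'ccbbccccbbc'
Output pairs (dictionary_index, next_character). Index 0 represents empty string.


LZ78 encoding steps:
Dictionary: {0: ''}
Step 1: w='' (idx 0), next='c' -> output (0, 'c'), add 'c' as idx 1
Step 2: w='c' (idx 1), next='b' -> output (1, 'b'), add 'cb' as idx 2
Step 3: w='' (idx 0), next='b' -> output (0, 'b'), add 'b' as idx 3
Step 4: w='c' (idx 1), next='c' -> output (1, 'c'), add 'cc' as idx 4
Step 5: w='cc' (idx 4), next='b' -> output (4, 'b'), add 'ccb' as idx 5
Step 6: w='b' (idx 3), next='c' -> output (3, 'c'), add 'bc' as idx 6


Encoded: [(0, 'c'), (1, 'b'), (0, 'b'), (1, 'c'), (4, 'b'), (3, 'c')]


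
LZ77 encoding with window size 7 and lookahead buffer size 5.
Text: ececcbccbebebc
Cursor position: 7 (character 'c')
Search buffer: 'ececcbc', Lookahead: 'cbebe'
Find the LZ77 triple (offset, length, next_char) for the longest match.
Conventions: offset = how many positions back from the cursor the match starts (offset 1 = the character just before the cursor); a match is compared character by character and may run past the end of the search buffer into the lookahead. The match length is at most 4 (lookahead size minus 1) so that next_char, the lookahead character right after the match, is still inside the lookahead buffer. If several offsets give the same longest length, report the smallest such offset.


Try each offset into the search buffer:
  offset=1 (pos 6, char 'c'): match length 1
  offset=2 (pos 5, char 'b'): match length 0
  offset=3 (pos 4, char 'c'): match length 2
  offset=4 (pos 3, char 'c'): match length 1
  offset=5 (pos 2, char 'e'): match length 0
  offset=6 (pos 1, char 'c'): match length 1
  offset=7 (pos 0, char 'e'): match length 0
Longest match has length 2 at offset 3.
next_char = character at position 7 + 2 = 9 -> 'e'

Best match: offset=3, length=2 (matching 'cb' starting at position 4)
LZ77 triple: (3, 2, 'e')


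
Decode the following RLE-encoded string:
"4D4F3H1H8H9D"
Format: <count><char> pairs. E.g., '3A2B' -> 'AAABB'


Expanding each <count><char> pair:
  4D -> 'DDDD'
  4F -> 'FFFF'
  3H -> 'HHH'
  1H -> 'H'
  8H -> 'HHHHHHHH'
  9D -> 'DDDDDDDDD'

Decoded = DDDDFFFFHHHHHHHHHHHHDDDDDDDDD


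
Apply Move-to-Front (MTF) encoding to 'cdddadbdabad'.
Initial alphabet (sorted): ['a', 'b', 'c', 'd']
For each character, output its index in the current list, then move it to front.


MTF encoding:
'c': index 2 in ['a', 'b', 'c', 'd'] -> ['c', 'a', 'b', 'd']
'd': index 3 in ['c', 'a', 'b', 'd'] -> ['d', 'c', 'a', 'b']
'd': index 0 in ['d', 'c', 'a', 'b'] -> ['d', 'c', 'a', 'b']
'd': index 0 in ['d', 'c', 'a', 'b'] -> ['d', 'c', 'a', 'b']
'a': index 2 in ['d', 'c', 'a', 'b'] -> ['a', 'd', 'c', 'b']
'd': index 1 in ['a', 'd', 'c', 'b'] -> ['d', 'a', 'c', 'b']
'b': index 3 in ['d', 'a', 'c', 'b'] -> ['b', 'd', 'a', 'c']
'd': index 1 in ['b', 'd', 'a', 'c'] -> ['d', 'b', 'a', 'c']
'a': index 2 in ['d', 'b', 'a', 'c'] -> ['a', 'd', 'b', 'c']
'b': index 2 in ['a', 'd', 'b', 'c'] -> ['b', 'a', 'd', 'c']
'a': index 1 in ['b', 'a', 'd', 'c'] -> ['a', 'b', 'd', 'c']
'd': index 2 in ['a', 'b', 'd', 'c'] -> ['d', 'a', 'b', 'c']


Output: [2, 3, 0, 0, 2, 1, 3, 1, 2, 2, 1, 2]


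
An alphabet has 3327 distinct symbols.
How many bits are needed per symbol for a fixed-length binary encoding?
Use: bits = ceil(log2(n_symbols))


log2(3327) = 11.7
Bracket: 2^11 = 2048 < 3327 <= 2^12 = 4096
So ceil(log2(3327)) = 12

bits = ceil(log2(3327)) = ceil(11.7) = 12 bits


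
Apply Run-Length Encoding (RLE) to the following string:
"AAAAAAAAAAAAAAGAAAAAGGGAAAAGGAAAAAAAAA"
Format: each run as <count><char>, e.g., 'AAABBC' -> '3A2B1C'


Scanning runs left to right:
  i=0: run of 'A' x 14 -> '14A'
  i=14: run of 'G' x 1 -> '1G'
  i=15: run of 'A' x 5 -> '5A'
  i=20: run of 'G' x 3 -> '3G'
  i=23: run of 'A' x 4 -> '4A'
  i=27: run of 'G' x 2 -> '2G'
  i=29: run of 'A' x 9 -> '9A'

RLE = 14A1G5A3G4A2G9A


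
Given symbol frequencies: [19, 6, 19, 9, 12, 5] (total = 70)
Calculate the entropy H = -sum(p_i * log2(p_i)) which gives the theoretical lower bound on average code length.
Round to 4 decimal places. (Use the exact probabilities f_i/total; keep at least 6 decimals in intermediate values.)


Per-symbol terms -p_i * log2(p_i) with p_i = f_i/70:
  p = 19/70 = 0.271429: log2(p) = -1.881356, -p*log2(p) = 0.510654
  p = 6/70 = 0.085714: log2(p) = -3.544321, -p*log2(p) = 0.303799
  p = 19/70 = 0.271429: log2(p) = -1.881356, -p*log2(p) = 0.510654
  p = 9/70 = 0.128571: log2(p) = -2.959358, -p*log2(p) = 0.380489
  p = 12/70 = 0.171429: log2(p) = -2.544321, -p*log2(p) = 0.436169
  p = 5/70 = 0.071429: log2(p) = -3.807355, -p*log2(p) = 0.271954
H = 0.510654 + 0.303799 + 0.510654 + 0.380489 + 0.436169 + 0.271954 = 2.413719

H = 2.4137 bits/symbol


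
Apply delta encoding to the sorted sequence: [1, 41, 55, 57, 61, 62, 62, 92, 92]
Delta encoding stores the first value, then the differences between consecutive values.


First value: 1
Deltas:
  41 - 1 = 40
  55 - 41 = 14
  57 - 55 = 2
  61 - 57 = 4
  62 - 61 = 1
  62 - 62 = 0
  92 - 62 = 30
  92 - 92 = 0


Delta encoded: [1, 40, 14, 2, 4, 1, 0, 30, 0]


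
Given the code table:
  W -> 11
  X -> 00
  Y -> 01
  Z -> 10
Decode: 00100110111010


Decoding:
00 -> X
10 -> Z
01 -> Y
10 -> Z
11 -> W
10 -> Z
10 -> Z


Result: XZYZWZZ


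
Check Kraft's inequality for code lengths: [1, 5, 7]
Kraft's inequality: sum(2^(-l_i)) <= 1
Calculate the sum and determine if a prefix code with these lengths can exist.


Sum = 2^(-1) + 2^(-5) + 2^(-7)
    = 0.5 + 0.03125 + 0.0078125
    = 69/128 = 0.5390625
Since 0.5390625 <= 1, Kraft's inequality IS satisfied.
A prefix code with these lengths CAN exist.

Kraft sum = 0.5390625. Satisfied.


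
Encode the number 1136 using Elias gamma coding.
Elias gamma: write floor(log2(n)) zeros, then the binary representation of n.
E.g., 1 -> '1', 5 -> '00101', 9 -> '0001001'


num_bits = floor(log2(1136)) + 1 = 11
leading_zeros = num_bits - 1 = 10
binary(1136) = 10001110000

Elias gamma(1136) = '0000000000' + '10001110000' = 000000000010001110000 (21 bits)


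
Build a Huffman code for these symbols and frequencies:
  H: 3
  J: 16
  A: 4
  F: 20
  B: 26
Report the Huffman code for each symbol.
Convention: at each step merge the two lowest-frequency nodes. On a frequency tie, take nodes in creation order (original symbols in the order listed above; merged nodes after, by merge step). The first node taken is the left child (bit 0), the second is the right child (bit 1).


Huffman tree construction:
Step 1: Merge H(3) + A(4) = 7
Step 2: Merge (H+A)(7) + J(16) = 23
Step 3: Merge F(20) + ((H+A)+J)(23) = 43
Step 4: Merge B(26) + (F+((H+A)+J))(43) = 69
Read each symbol's code off the tree from the root (left child = 0, right child = 1).

Codes:
  H: 1100 (length 4)
  J: 111 (length 3)
  A: 1101 (length 4)
  F: 10 (length 2)
  B: 0 (length 1)
Average code length: 142/69 = 2.0580 bits/symbol


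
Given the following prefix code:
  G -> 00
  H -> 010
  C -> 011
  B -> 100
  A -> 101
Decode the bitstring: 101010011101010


Decoding step by step:
Bits 101 -> A
Bits 010 -> H
Bits 011 -> C
Bits 101 -> A
Bits 010 -> H


Decoded message: AHCAH


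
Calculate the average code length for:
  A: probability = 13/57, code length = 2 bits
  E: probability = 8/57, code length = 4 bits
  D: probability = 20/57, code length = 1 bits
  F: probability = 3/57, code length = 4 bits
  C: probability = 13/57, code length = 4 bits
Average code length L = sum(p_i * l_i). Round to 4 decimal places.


Weighted contributions p_i * l_i:
  A: (13/57) * 2 = 26/57
  E: (8/57) * 4 = 32/57
  D: (20/57) * 1 = 20/57
  F: (3/57) * 4 = 12/57
  C: (13/57) * 4 = 52/57
Sum = (26 + 32 + 20 + 12 + 52)/57 = 142/57

L = 142/57 = 2.4912 bits/symbol


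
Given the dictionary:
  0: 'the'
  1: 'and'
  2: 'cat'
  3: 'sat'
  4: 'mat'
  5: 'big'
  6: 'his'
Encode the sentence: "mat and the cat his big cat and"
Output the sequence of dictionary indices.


Look up each word in the dictionary:
  'mat' -> 4
  'and' -> 1
  'the' -> 0
  'cat' -> 2
  'his' -> 6
  'big' -> 5
  'cat' -> 2
  'and' -> 1

Encoded: [4, 1, 0, 2, 6, 5, 2, 1]


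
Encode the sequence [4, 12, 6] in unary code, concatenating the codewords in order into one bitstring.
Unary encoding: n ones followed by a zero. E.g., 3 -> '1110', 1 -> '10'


Encode each number as n ones followed by a terminating 0:
  4 -> 11110 (5 bits)
  12 -> 1111111111110 (13 bits)
  6 -> 1111110 (7 bits)
Total length = 5 + 13 + 7 = 25 bits.

Unary([4, 12, 6]) = 1111011111111111101111110 (25 bits)


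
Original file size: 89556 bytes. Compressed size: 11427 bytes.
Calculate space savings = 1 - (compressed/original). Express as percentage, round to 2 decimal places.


ratio = compressed/original = 11427/89556 = 0.127596
savings = 1 - ratio = 1 - 0.127596 = 0.872404
as a percentage: 0.872404 * 100 = 87.24%

Space savings = 1 - 11427/89556 = 87.24%


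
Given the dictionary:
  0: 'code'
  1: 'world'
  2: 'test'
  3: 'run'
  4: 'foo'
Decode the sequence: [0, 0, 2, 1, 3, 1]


Look up each index in the dictionary:
  0 -> 'code'
  0 -> 'code'
  2 -> 'test'
  1 -> 'world'
  3 -> 'run'
  1 -> 'world'

Decoded: "code code test world run world"


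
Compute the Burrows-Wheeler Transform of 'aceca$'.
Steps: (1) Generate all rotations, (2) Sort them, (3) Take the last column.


Rotations (sorted):
  0: $aceca -> last char: a
  1: a$acec -> last char: c
  2: aceca$ -> last char: $
  3: ca$ace -> last char: e
  4: ceca$a -> last char: a
  5: eca$ac -> last char: c


BWT = ac$eac


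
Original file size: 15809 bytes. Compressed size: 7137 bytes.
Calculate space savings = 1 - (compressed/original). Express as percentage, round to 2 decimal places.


ratio = compressed/original = 7137/15809 = 0.451452
savings = 1 - ratio = 1 - 0.451452 = 0.548548
as a percentage: 0.548548 * 100 = 54.85%

Space savings = 1 - 7137/15809 = 54.85%


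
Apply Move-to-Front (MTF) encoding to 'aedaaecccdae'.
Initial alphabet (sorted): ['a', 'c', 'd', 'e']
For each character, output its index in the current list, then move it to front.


MTF encoding:
'a': index 0 in ['a', 'c', 'd', 'e'] -> ['a', 'c', 'd', 'e']
'e': index 3 in ['a', 'c', 'd', 'e'] -> ['e', 'a', 'c', 'd']
'd': index 3 in ['e', 'a', 'c', 'd'] -> ['d', 'e', 'a', 'c']
'a': index 2 in ['d', 'e', 'a', 'c'] -> ['a', 'd', 'e', 'c']
'a': index 0 in ['a', 'd', 'e', 'c'] -> ['a', 'd', 'e', 'c']
'e': index 2 in ['a', 'd', 'e', 'c'] -> ['e', 'a', 'd', 'c']
'c': index 3 in ['e', 'a', 'd', 'c'] -> ['c', 'e', 'a', 'd']
'c': index 0 in ['c', 'e', 'a', 'd'] -> ['c', 'e', 'a', 'd']
'c': index 0 in ['c', 'e', 'a', 'd'] -> ['c', 'e', 'a', 'd']
'd': index 3 in ['c', 'e', 'a', 'd'] -> ['d', 'c', 'e', 'a']
'a': index 3 in ['d', 'c', 'e', 'a'] -> ['a', 'd', 'c', 'e']
'e': index 3 in ['a', 'd', 'c', 'e'] -> ['e', 'a', 'd', 'c']


Output: [0, 3, 3, 2, 0, 2, 3, 0, 0, 3, 3, 3]


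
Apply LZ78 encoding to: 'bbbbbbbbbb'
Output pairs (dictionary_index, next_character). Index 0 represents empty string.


LZ78 encoding steps:
Dictionary: {0: ''}
Step 1: w='' (idx 0), next='b' -> output (0, 'b'), add 'b' as idx 1
Step 2: w='b' (idx 1), next='b' -> output (1, 'b'), add 'bb' as idx 2
Step 3: w='bb' (idx 2), next='b' -> output (2, 'b'), add 'bbb' as idx 3
Step 4: w='bbb' (idx 3), next='b' -> output (3, 'b'), add 'bbbb' as idx 4


Encoded: [(0, 'b'), (1, 'b'), (2, 'b'), (3, 'b')]


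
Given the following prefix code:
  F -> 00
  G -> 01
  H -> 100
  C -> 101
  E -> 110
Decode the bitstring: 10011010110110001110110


Decoding step by step:
Bits 100 -> H
Bits 110 -> E
Bits 101 -> C
Bits 101 -> C
Bits 100 -> H
Bits 01 -> G
Bits 110 -> E
Bits 110 -> E


Decoded message: HECCHGEE


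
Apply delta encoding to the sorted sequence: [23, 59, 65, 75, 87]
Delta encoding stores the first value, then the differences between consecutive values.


First value: 23
Deltas:
  59 - 23 = 36
  65 - 59 = 6
  75 - 65 = 10
  87 - 75 = 12


Delta encoded: [23, 36, 6, 10, 12]


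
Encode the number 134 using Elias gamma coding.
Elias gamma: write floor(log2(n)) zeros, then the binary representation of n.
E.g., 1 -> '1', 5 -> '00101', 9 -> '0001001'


num_bits = floor(log2(134)) + 1 = 8
leading_zeros = num_bits - 1 = 7
binary(134) = 10000110

Elias gamma(134) = '0000000' + '10000110' = 000000010000110 (15 bits)


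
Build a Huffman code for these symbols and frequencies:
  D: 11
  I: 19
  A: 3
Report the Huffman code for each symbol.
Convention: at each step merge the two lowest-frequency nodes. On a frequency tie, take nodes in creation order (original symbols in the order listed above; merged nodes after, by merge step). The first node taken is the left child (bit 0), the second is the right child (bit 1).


Huffman tree construction:
Step 1: Merge A(3) + D(11) = 14
Step 2: Merge (A+D)(14) + I(19) = 33
Read each symbol's code off the tree from the root (left child = 0, right child = 1).

Codes:
  D: 01 (length 2)
  I: 1 (length 1)
  A: 00 (length 2)
Average code length: 47/33 = 1.4242 bits/symbol


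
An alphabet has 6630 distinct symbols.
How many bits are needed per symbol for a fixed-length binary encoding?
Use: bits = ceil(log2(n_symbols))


log2(6630) = 12.6948
Bracket: 2^12 = 4096 < 6630 <= 2^13 = 8192
So ceil(log2(6630)) = 13

bits = ceil(log2(6630)) = ceil(12.6948) = 13 bits


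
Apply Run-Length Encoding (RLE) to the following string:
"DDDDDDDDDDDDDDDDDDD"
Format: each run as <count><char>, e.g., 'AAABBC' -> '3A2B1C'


Scanning runs left to right:
  i=0: run of 'D' x 19 -> '19D'

RLE = 19D


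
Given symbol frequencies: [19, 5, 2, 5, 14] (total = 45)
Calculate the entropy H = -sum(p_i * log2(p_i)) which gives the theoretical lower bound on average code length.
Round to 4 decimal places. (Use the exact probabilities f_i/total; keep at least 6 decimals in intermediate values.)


Per-symbol terms -p_i * log2(p_i) with p_i = f_i/45:
  p = 19/45 = 0.422222: log2(p) = -1.243926, -p*log2(p) = 0.525213
  p = 5/45 = 0.111111: log2(p) = -3.169925, -p*log2(p) = 0.352214
  p = 2/45 = 0.044444: log2(p) = -4.491853, -p*log2(p) = 0.199638
  p = 5/45 = 0.111111: log2(p) = -3.169925, -p*log2(p) = 0.352214
  p = 14/45 = 0.311111: log2(p) = -1.684498, -p*log2(p) = 0.524066
H = 0.525213 + 0.352214 + 0.199638 + 0.352214 + 0.524066 = 1.953345

H = 1.9533 bits/symbol


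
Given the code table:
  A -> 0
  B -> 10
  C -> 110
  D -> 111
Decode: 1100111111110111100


Decoding:
110 -> C
0 -> A
111 -> D
111 -> D
110 -> C
111 -> D
10 -> B
0 -> A


Result: CADDCDBA


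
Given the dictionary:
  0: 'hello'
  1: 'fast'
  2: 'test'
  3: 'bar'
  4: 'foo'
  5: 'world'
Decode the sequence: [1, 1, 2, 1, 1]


Look up each index in the dictionary:
  1 -> 'fast'
  1 -> 'fast'
  2 -> 'test'
  1 -> 'fast'
  1 -> 'fast'

Decoded: "fast fast test fast fast"


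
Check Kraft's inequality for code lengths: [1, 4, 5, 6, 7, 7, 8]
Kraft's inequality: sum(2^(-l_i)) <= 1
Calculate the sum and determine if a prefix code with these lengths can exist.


Sum = 2^(-1) + 2^(-4) + 2^(-5) + 2^(-6) + 2^(-7) + 2^(-7) + 2^(-8)
    = 0.5 + 0.0625 + 0.03125 + 0.015625 + 0.0078125 + 0.0078125 + 0.00390625
    = 161/256 = 0.62890625
Since 0.62890625 <= 1, Kraft's inequality IS satisfied.
A prefix code with these lengths CAN exist.

Kraft sum = 0.62890625. Satisfied.


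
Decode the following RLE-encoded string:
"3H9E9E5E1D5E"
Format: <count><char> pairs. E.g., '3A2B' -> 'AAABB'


Expanding each <count><char> pair:
  3H -> 'HHH'
  9E -> 'EEEEEEEEE'
  9E -> 'EEEEEEEEE'
  5E -> 'EEEEE'
  1D -> 'D'
  5E -> 'EEEEE'

Decoded = HHHEEEEEEEEEEEEEEEEEEEEEEEDEEEEE


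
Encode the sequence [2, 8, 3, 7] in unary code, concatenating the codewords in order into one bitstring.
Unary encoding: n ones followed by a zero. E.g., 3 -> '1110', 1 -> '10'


Encode each number as n ones followed by a terminating 0:
  2 -> 110 (3 bits)
  8 -> 111111110 (9 bits)
  3 -> 1110 (4 bits)
  7 -> 11111110 (8 bits)
Total length = 3 + 9 + 4 + 8 = 24 bits.

Unary([2, 8, 3, 7]) = 110111111110111011111110 (24 bits)


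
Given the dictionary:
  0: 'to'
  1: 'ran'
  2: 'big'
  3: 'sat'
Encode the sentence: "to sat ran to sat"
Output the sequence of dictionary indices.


Look up each word in the dictionary:
  'to' -> 0
  'sat' -> 3
  'ran' -> 1
  'to' -> 0
  'sat' -> 3

Encoded: [0, 3, 1, 0, 3]


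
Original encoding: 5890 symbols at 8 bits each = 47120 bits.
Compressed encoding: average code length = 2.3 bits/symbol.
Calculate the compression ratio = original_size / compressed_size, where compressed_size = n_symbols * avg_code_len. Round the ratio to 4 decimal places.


original_size = n_symbols * orig_bits = 5890 * 8 = 47120 bits
compressed_size = n_symbols * avg_code_len = 5890 * 2.3 = 13547.0 bits
ratio = original_size / compressed_size = 47120 / 13547.0 = 3.4783

Compression ratio = 3.4783


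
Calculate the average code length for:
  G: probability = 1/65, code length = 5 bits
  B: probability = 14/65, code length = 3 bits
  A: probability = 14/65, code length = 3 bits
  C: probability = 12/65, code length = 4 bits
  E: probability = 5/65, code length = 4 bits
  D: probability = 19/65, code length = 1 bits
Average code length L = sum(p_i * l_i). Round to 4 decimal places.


Weighted contributions p_i * l_i:
  G: (1/65) * 5 = 5/65
  B: (14/65) * 3 = 42/65
  A: (14/65) * 3 = 42/65
  C: (12/65) * 4 = 48/65
  E: (5/65) * 4 = 20/65
  D: (19/65) * 1 = 19/65
Sum = (5 + 42 + 42 + 48 + 20 + 19)/65 = 176/65

L = 176/65 = 2.7077 bits/symbol


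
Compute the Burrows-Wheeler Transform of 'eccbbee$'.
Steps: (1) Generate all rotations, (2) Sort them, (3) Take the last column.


Rotations (sorted):
  0: $eccbbee -> last char: e
  1: bbee$ecc -> last char: c
  2: bee$eccb -> last char: b
  3: cbbee$ec -> last char: c
  4: ccbbee$e -> last char: e
  5: e$eccbbe -> last char: e
  6: eccbbee$ -> last char: $
  7: ee$eccbb -> last char: b


BWT = ecbcee$b


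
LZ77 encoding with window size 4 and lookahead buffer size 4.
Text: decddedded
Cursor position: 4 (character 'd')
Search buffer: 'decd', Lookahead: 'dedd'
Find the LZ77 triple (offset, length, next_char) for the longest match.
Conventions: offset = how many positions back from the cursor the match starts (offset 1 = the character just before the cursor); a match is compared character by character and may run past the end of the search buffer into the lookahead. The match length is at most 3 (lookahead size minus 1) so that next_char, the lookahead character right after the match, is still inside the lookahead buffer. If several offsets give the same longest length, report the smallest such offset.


Try each offset into the search buffer:
  offset=1 (pos 3, char 'd'): match length 1
  offset=2 (pos 2, char 'c'): match length 0
  offset=3 (pos 1, char 'e'): match length 0
  offset=4 (pos 0, char 'd'): match length 2
Longest match has length 2 at offset 4.
next_char = character at position 4 + 2 = 6 -> 'd'

Best match: offset=4, length=2 (matching 'de' starting at position 0)
LZ77 triple: (4, 2, 'd')


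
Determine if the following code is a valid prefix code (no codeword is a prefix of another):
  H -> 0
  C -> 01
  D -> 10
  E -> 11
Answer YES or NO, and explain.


Checking each pair (does one codeword prefix another?):
  H='0' vs C='01': prefix -- VIOLATION

NO -- this is NOT a valid prefix code. H (0) is a prefix of C (01).


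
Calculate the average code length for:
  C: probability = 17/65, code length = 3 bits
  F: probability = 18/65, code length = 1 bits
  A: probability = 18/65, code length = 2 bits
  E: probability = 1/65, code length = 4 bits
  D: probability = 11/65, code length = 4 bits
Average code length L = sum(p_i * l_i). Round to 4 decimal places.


Weighted contributions p_i * l_i:
  C: (17/65) * 3 = 51/65
  F: (18/65) * 1 = 18/65
  A: (18/65) * 2 = 36/65
  E: (1/65) * 4 = 4/65
  D: (11/65) * 4 = 44/65
Sum = (51 + 18 + 36 + 4 + 44)/65 = 153/65

L = 153/65 = 2.3538 bits/symbol


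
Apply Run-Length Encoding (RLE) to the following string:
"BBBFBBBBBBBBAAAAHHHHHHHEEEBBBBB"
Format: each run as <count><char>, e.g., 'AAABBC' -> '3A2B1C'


Scanning runs left to right:
  i=0: run of 'B' x 3 -> '3B'
  i=3: run of 'F' x 1 -> '1F'
  i=4: run of 'B' x 8 -> '8B'
  i=12: run of 'A' x 4 -> '4A'
  i=16: run of 'H' x 7 -> '7H'
  i=23: run of 'E' x 3 -> '3E'
  i=26: run of 'B' x 5 -> '5B'

RLE = 3B1F8B4A7H3E5B


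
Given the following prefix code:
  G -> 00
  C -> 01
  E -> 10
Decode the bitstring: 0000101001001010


Decoding step by step:
Bits 00 -> G
Bits 00 -> G
Bits 10 -> E
Bits 10 -> E
Bits 01 -> C
Bits 00 -> G
Bits 10 -> E
Bits 10 -> E


Decoded message: GGEECGEE


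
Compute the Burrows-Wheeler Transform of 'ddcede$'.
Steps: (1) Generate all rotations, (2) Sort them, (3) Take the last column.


Rotations (sorted):
  0: $ddcede -> last char: e
  1: cede$dd -> last char: d
  2: dcede$d -> last char: d
  3: ddcede$ -> last char: $
  4: de$ddce -> last char: e
  5: e$ddced -> last char: d
  6: ede$ddc -> last char: c


BWT = edd$edc
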